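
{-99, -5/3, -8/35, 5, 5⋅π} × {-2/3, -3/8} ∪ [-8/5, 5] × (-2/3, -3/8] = ([-8/5, 5] × (-2/3, -3/8]) ∪ ({-99, -5/3, -8/35, 5, 5⋅π} × {-2/3, -3/8})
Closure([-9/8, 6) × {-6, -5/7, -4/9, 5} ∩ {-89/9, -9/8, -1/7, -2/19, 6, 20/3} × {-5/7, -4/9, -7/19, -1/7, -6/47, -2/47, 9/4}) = {-9/8, -1/7, -2/19} × {-5/7, -4/9}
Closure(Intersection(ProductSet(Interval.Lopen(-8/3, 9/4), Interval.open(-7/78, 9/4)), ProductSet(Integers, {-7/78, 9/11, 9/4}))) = ProductSet(Range(-2, 3, 1), {9/11})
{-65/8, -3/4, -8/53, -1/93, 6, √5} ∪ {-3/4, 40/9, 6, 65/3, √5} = {-65/8, -3/4, -8/53, -1/93, 40/9, 6, 65/3, √5}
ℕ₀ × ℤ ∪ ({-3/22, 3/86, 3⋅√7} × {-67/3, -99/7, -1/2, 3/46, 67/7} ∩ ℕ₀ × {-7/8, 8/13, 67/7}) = ℕ₀ × ℤ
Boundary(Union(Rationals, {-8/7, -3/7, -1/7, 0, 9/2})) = Reals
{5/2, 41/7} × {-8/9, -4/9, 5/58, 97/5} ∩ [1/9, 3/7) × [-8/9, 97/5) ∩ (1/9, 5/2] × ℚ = ∅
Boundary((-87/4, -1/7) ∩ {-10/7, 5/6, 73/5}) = {-10/7}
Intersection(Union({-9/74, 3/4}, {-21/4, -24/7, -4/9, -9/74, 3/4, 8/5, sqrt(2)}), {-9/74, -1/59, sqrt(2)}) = {-9/74, sqrt(2)}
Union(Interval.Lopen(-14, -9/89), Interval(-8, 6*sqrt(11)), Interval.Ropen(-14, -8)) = Interval(-14, 6*sqrt(11))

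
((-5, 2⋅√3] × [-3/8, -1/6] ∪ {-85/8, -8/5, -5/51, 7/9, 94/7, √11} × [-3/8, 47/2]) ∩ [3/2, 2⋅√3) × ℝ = ({√11} × [-3/8, 47/2]) ∪ ([3/2, 2⋅√3) × [-3/8, -1/6])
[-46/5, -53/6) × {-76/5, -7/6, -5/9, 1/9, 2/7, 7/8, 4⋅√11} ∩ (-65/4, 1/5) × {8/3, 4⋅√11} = [-46/5, -53/6) × {4⋅√11}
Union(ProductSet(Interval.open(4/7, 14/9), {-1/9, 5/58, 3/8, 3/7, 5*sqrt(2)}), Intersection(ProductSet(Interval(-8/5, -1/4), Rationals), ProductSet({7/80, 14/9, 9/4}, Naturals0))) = ProductSet(Interval.open(4/7, 14/9), {-1/9, 5/58, 3/8, 3/7, 5*sqrt(2)})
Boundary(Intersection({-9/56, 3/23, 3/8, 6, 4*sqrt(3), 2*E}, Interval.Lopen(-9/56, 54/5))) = {3/23, 3/8, 6, 4*sqrt(3), 2*E}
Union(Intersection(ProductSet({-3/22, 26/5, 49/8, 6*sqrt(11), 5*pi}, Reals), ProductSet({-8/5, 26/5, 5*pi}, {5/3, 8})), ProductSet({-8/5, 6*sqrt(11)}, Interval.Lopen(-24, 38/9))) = Union(ProductSet({-8/5, 6*sqrt(11)}, Interval.Lopen(-24, 38/9)), ProductSet({26/5, 5*pi}, {5/3, 8}))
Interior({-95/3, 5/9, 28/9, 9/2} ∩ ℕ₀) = ∅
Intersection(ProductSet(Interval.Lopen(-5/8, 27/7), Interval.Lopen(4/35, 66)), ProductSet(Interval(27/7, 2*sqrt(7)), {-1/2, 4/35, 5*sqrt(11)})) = ProductSet({27/7}, {5*sqrt(11)})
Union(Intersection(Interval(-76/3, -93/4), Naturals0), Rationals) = Rationals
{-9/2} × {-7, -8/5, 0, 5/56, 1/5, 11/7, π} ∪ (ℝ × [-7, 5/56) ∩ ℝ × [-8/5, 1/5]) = (ℝ × [-8/5, 5/56)) ∪ ({-9/2} × {-7, -8/5, 0, 5/56, 1/5, 11/7, π})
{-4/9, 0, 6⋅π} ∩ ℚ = {-4/9, 0}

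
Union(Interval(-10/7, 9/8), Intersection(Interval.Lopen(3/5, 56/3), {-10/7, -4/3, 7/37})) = Interval(-10/7, 9/8)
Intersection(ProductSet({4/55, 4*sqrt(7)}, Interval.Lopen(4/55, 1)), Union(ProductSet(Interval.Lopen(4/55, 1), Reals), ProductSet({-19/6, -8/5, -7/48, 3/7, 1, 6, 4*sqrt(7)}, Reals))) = ProductSet({4*sqrt(7)}, Interval.Lopen(4/55, 1))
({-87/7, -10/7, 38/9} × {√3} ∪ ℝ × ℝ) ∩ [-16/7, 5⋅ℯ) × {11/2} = [-16/7, 5⋅ℯ) × {11/2}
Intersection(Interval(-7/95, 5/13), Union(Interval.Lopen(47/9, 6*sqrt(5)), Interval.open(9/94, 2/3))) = Interval.Lopen(9/94, 5/13)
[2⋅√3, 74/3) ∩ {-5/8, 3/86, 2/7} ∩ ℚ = ∅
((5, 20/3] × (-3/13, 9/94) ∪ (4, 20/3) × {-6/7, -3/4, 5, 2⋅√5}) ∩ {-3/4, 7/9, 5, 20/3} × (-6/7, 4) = ({5} × {-3/4}) ∪ ({20/3} × (-3/13, 9/94))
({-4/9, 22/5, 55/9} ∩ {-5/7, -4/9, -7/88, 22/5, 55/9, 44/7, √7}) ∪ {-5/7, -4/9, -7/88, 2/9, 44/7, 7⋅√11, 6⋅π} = {-5/7, -4/9, -7/88, 2/9, 22/5, 55/9, 44/7, 7⋅√11, 6⋅π}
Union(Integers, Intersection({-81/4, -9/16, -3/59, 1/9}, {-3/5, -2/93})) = Integers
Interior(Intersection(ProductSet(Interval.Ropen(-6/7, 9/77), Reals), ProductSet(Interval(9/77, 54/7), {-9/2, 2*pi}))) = EmptySet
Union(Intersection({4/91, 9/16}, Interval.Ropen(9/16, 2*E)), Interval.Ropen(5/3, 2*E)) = Union({9/16}, Interval.Ropen(5/3, 2*E))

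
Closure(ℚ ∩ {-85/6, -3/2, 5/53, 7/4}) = {-85/6, -3/2, 5/53, 7/4}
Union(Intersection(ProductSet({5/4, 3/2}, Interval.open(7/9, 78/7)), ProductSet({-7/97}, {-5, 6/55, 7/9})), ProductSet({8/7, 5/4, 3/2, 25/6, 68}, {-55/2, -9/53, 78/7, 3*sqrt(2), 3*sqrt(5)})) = ProductSet({8/7, 5/4, 3/2, 25/6, 68}, {-55/2, -9/53, 78/7, 3*sqrt(2), 3*sqrt(5)})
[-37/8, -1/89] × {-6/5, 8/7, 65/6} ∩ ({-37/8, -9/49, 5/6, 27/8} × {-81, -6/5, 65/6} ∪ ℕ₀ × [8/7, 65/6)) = {-37/8, -9/49} × {-6/5, 65/6}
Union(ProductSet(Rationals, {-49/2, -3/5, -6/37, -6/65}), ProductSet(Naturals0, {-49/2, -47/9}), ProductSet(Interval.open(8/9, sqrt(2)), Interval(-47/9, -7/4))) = Union(ProductSet(Interval.open(8/9, sqrt(2)), Interval(-47/9, -7/4)), ProductSet(Naturals0, {-49/2, -47/9}), ProductSet(Rationals, {-49/2, -3/5, -6/37, -6/65}))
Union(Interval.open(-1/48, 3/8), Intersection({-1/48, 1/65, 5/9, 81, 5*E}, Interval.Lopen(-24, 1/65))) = Interval.Ropen(-1/48, 3/8)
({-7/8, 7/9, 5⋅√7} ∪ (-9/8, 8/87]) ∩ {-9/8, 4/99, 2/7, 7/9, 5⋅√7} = {4/99, 7/9, 5⋅√7}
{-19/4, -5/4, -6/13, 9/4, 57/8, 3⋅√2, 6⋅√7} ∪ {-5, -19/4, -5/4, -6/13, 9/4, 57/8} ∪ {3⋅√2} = {-5, -19/4, -5/4, -6/13, 9/4, 57/8, 3⋅√2, 6⋅√7}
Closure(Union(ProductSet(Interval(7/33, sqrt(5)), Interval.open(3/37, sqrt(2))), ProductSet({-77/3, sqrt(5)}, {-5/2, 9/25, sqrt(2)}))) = Union(ProductSet({-77/3, sqrt(5)}, {-5/2, 9/25, sqrt(2)}), ProductSet(Interval(7/33, sqrt(5)), Interval(3/37, sqrt(2))))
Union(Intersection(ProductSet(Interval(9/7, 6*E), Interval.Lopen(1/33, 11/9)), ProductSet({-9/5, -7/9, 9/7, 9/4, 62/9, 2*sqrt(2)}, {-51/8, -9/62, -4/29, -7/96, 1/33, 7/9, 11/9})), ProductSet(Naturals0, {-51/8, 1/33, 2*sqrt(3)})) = Union(ProductSet({9/7, 9/4, 62/9, 2*sqrt(2)}, {7/9, 11/9}), ProductSet(Naturals0, {-51/8, 1/33, 2*sqrt(3)}))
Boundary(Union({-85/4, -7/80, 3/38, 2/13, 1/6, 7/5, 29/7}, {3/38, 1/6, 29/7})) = {-85/4, -7/80, 3/38, 2/13, 1/6, 7/5, 29/7}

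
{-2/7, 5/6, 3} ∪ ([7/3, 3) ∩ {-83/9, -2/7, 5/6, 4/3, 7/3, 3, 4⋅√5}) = {-2/7, 5/6, 7/3, 3}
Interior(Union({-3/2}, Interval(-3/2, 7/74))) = Interval.open(-3/2, 7/74)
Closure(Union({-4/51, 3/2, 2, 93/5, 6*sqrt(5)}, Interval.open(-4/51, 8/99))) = Union({3/2, 2, 93/5, 6*sqrt(5)}, Interval(-4/51, 8/99))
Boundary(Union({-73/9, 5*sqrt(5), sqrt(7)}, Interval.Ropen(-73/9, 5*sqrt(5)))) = {-73/9, 5*sqrt(5)}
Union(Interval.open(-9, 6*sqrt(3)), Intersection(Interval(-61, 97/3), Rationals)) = Union(Intersection(Interval(-61, 97/3), Rationals), Interval.Ropen(-9, 6*sqrt(3)))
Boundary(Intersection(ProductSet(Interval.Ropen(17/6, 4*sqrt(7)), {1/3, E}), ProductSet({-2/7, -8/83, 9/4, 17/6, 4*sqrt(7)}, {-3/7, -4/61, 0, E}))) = ProductSet({17/6}, {E})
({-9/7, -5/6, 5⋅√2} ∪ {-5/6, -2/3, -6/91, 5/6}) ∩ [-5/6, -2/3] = {-5/6, -2/3}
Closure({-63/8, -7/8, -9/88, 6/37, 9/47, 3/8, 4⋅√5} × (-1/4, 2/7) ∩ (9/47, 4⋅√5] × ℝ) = {3/8, 4⋅√5} × [-1/4, 2/7]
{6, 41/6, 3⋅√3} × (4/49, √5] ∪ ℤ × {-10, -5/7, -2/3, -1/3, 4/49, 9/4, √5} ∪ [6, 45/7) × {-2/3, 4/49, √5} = (ℤ × {-10, -5/7, -2/3, -1/3, 4/49, 9/4, √5}) ∪ ([6, 45/7) × {-2/3, 4/49, √5}) ∪ ({6, 41/6, 3⋅√3} × (4/49, √5])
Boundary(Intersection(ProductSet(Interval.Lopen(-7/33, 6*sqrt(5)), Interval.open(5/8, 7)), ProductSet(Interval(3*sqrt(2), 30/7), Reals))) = Union(ProductSet({30/7, 3*sqrt(2)}, Interval(5/8, 7)), ProductSet(Interval(3*sqrt(2), 30/7), {5/8, 7}))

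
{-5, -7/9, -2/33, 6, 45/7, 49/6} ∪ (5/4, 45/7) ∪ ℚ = ℚ ∪ [5/4, 45/7]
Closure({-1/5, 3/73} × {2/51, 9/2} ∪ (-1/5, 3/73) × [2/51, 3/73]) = ([-1/5, 3/73] × {2/51, 3/73}) ∪ ((-1/5, 3/73) × [2/51, 3/73]) ∪ ({-1/5, 3/73} × ([2/51, 3/73] ∪ {9/2}))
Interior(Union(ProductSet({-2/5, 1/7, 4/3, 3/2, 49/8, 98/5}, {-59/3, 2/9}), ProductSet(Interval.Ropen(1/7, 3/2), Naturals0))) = EmptySet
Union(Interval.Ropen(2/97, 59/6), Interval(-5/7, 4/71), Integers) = Union(Integers, Interval.Ropen(-5/7, 59/6))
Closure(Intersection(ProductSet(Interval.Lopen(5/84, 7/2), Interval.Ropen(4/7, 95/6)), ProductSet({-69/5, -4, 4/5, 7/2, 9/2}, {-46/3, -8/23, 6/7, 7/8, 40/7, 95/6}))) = ProductSet({4/5, 7/2}, {6/7, 7/8, 40/7})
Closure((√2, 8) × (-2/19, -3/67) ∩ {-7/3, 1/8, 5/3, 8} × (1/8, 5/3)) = ∅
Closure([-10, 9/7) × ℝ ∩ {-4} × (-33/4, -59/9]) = {-4} × [-33/4, -59/9]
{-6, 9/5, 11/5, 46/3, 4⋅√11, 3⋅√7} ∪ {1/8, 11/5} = {-6, 1/8, 9/5, 11/5, 46/3, 4⋅√11, 3⋅√7}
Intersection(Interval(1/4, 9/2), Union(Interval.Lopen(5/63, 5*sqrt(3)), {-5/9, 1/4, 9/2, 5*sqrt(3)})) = Interval(1/4, 9/2)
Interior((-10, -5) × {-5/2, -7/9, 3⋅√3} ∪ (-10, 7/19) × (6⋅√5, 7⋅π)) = (-10, 7/19) × (6⋅√5, 7⋅π)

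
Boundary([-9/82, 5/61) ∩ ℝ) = {-9/82, 5/61}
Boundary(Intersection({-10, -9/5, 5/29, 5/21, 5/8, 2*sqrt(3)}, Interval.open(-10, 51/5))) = {-9/5, 5/29, 5/21, 5/8, 2*sqrt(3)}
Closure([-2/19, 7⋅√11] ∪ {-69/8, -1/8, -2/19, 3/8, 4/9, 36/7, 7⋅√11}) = {-69/8, -1/8} ∪ [-2/19, 7⋅√11]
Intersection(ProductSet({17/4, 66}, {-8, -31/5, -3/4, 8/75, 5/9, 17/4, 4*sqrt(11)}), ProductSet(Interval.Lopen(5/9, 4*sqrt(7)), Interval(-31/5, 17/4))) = ProductSet({17/4}, {-31/5, -3/4, 8/75, 5/9, 17/4})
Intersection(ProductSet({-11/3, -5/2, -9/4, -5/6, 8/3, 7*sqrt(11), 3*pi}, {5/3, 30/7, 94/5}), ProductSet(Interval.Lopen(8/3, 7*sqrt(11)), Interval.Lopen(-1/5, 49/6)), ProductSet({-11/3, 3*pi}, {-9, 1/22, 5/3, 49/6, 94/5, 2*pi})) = ProductSet({3*pi}, {5/3})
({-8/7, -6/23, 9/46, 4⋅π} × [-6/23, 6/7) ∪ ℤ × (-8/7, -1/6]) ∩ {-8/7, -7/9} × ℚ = {-8/7} × (ℚ ∩ [-6/23, 6/7))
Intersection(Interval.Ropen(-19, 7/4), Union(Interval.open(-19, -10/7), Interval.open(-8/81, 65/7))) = Union(Interval.open(-19, -10/7), Interval.open(-8/81, 7/4))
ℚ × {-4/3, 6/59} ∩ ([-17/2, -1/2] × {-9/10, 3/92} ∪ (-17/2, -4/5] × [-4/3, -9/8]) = (ℚ ∩ (-17/2, -4/5]) × {-4/3}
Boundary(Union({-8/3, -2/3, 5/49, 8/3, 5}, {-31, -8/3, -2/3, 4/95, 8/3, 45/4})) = {-31, -8/3, -2/3, 4/95, 5/49, 8/3, 5, 45/4}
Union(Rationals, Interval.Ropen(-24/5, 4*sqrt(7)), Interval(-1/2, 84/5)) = Union(Interval(-24/5, 84/5), Rationals)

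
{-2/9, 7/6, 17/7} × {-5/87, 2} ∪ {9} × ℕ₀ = ({9} × ℕ₀) ∪ ({-2/9, 7/6, 17/7} × {-5/87, 2})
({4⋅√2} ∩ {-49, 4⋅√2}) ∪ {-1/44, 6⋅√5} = {-1/44, 4⋅√2, 6⋅√5}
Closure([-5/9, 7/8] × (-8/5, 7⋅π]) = [-5/9, 7/8] × [-8/5, 7⋅π]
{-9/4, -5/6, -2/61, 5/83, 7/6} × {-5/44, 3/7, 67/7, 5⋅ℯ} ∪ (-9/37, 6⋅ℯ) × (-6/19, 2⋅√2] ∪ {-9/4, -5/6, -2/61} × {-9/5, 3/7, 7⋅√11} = ({-9/4, -5/6, -2/61} × {-9/5, 3/7, 7⋅√11}) ∪ ({-9/4, -5/6, -2/61, 5/83, 7/6} × {-5/44, 3/7, 67/7, 5⋅ℯ}) ∪ ((-9/37, 6⋅ℯ) × (-6/19, 2⋅√2])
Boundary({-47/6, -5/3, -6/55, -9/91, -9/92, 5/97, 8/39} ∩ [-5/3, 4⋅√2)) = {-5/3, -6/55, -9/91, -9/92, 5/97, 8/39}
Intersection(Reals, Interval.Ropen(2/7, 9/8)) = Interval.Ropen(2/7, 9/8)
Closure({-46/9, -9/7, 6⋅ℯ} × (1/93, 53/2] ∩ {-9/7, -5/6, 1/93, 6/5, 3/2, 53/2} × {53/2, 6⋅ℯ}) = {-9/7} × {53/2, 6⋅ℯ}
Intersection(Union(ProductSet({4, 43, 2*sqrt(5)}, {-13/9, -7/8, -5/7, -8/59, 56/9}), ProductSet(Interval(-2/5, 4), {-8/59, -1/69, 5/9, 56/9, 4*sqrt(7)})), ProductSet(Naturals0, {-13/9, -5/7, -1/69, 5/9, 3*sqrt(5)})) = Union(ProductSet({4, 43}, {-13/9, -5/7}), ProductSet(Range(0, 5, 1), {-1/69, 5/9}))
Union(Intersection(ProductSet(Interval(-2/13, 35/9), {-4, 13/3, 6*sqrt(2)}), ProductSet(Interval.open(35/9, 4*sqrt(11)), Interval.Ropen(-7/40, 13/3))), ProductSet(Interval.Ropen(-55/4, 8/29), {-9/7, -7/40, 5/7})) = ProductSet(Interval.Ropen(-55/4, 8/29), {-9/7, -7/40, 5/7})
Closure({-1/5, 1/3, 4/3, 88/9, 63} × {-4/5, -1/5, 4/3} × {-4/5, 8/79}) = {-1/5, 1/3, 4/3, 88/9, 63} × {-4/5, -1/5, 4/3} × {-4/5, 8/79}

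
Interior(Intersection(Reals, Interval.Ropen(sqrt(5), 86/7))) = Interval.open(sqrt(5), 86/7)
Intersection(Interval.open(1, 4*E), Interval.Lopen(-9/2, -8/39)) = EmptySet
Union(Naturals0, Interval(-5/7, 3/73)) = Union(Interval(-5/7, 3/73), Naturals0)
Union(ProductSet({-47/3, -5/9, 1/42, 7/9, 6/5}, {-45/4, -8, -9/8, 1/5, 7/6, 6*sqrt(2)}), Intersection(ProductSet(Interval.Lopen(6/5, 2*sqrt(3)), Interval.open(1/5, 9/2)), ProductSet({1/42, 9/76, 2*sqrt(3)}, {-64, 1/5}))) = ProductSet({-47/3, -5/9, 1/42, 7/9, 6/5}, {-45/4, -8, -9/8, 1/5, 7/6, 6*sqrt(2)})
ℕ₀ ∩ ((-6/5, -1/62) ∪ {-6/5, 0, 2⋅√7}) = {0}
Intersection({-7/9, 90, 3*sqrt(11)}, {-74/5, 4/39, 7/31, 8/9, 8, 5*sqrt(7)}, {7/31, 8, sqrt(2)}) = EmptySet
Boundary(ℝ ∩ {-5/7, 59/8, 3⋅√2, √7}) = {-5/7, 59/8, 3⋅√2, √7}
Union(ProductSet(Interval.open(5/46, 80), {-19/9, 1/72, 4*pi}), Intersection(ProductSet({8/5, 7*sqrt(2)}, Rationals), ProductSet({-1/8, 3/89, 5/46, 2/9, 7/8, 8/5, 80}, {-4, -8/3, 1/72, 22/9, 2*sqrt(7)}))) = Union(ProductSet({8/5}, {-4, -8/3, 1/72, 22/9}), ProductSet(Interval.open(5/46, 80), {-19/9, 1/72, 4*pi}))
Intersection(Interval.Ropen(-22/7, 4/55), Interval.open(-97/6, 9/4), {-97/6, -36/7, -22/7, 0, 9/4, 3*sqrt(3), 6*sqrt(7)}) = {-22/7, 0}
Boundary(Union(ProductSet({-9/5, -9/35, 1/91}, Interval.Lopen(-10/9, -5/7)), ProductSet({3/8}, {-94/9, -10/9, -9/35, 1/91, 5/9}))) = Union(ProductSet({3/8}, {-94/9, -10/9, -9/35, 1/91, 5/9}), ProductSet({-9/5, -9/35, 1/91}, Interval(-10/9, -5/7)))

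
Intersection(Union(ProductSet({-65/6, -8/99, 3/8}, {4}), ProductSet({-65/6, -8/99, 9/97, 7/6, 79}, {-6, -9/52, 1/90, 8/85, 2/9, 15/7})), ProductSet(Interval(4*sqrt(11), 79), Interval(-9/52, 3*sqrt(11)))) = ProductSet({79}, {-9/52, 1/90, 8/85, 2/9, 15/7})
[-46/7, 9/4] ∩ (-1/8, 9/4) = (-1/8, 9/4)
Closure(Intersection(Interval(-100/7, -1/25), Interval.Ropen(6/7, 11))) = EmptySet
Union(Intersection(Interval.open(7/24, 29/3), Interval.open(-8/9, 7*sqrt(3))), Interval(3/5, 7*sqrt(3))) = Interval.Lopen(7/24, 7*sqrt(3))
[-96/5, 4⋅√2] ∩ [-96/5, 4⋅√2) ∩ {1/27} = {1/27}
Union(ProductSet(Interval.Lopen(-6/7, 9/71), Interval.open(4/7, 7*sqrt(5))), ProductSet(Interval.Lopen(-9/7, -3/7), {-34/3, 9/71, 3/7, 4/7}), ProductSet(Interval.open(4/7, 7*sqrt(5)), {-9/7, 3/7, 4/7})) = Union(ProductSet(Interval.Lopen(-9/7, -3/7), {-34/3, 9/71, 3/7, 4/7}), ProductSet(Interval.Lopen(-6/7, 9/71), Interval.open(4/7, 7*sqrt(5))), ProductSet(Interval.open(4/7, 7*sqrt(5)), {-9/7, 3/7, 4/7}))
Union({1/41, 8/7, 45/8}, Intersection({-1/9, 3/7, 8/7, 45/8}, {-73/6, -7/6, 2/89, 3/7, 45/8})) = {1/41, 3/7, 8/7, 45/8}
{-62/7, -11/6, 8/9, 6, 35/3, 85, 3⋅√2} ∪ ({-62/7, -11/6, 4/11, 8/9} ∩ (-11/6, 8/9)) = {-62/7, -11/6, 4/11, 8/9, 6, 35/3, 85, 3⋅√2}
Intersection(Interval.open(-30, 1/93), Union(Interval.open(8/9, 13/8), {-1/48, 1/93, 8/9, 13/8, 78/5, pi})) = {-1/48}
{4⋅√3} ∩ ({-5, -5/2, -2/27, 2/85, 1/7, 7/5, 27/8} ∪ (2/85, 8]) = {4⋅√3}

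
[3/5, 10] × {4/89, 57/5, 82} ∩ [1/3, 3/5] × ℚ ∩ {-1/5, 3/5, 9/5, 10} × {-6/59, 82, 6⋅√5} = {3/5} × {82}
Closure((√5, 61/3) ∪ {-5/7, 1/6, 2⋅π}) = {-5/7, 1/6} ∪ [√5, 61/3]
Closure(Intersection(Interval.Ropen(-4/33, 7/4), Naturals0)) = Range(0, 2, 1)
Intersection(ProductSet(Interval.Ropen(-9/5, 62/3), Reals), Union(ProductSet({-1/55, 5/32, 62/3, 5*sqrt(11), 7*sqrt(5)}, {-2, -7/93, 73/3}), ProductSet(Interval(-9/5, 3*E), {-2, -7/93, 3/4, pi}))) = Union(ProductSet({-1/55, 5/32, 5*sqrt(11), 7*sqrt(5)}, {-2, -7/93, 73/3}), ProductSet(Interval(-9/5, 3*E), {-2, -7/93, 3/4, pi}))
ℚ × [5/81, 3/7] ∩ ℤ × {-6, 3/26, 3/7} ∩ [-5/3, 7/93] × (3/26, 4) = {-1, 0} × {3/7}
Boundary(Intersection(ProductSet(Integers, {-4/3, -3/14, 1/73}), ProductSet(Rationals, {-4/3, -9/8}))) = ProductSet(Integers, {-4/3})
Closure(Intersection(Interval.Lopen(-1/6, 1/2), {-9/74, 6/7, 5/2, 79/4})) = {-9/74}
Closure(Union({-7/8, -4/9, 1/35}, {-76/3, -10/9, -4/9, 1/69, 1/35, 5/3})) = {-76/3, -10/9, -7/8, -4/9, 1/69, 1/35, 5/3}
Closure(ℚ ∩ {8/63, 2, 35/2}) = {8/63, 2, 35/2}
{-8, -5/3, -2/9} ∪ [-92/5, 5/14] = [-92/5, 5/14]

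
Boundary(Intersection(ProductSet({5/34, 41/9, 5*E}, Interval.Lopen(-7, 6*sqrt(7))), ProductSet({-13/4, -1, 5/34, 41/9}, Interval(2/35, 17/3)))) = ProductSet({5/34, 41/9}, Interval(2/35, 17/3))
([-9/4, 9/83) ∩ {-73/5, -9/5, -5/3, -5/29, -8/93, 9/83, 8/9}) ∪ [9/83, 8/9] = {-9/5, -5/3, -5/29, -8/93} ∪ [9/83, 8/9]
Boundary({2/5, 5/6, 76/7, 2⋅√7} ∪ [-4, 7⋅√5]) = {-4, 7⋅√5}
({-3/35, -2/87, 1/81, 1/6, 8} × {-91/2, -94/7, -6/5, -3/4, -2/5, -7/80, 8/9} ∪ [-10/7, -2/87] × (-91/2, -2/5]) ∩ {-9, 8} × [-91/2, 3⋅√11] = {8} × {-91/2, -94/7, -6/5, -3/4, -2/5, -7/80, 8/9}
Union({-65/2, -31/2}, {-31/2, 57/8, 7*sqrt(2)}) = {-65/2, -31/2, 57/8, 7*sqrt(2)}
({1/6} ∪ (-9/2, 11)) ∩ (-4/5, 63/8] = (-4/5, 63/8]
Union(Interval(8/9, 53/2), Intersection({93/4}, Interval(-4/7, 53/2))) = Interval(8/9, 53/2)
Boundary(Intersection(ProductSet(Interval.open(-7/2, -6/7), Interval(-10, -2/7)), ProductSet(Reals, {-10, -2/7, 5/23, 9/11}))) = ProductSet(Interval(-7/2, -6/7), {-10, -2/7})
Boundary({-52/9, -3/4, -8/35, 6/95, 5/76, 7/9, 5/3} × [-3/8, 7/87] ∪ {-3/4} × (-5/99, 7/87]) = {-52/9, -3/4, -8/35, 6/95, 5/76, 7/9, 5/3} × [-3/8, 7/87]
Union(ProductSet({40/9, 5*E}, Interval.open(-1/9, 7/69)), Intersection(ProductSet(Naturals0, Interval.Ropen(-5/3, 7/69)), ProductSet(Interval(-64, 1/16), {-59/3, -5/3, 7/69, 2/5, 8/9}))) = Union(ProductSet({40/9, 5*E}, Interval.open(-1/9, 7/69)), ProductSet(Range(0, 1, 1), {-5/3}))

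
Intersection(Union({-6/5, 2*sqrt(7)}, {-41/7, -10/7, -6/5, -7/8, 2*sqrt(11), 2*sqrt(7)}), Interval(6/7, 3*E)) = {2*sqrt(11), 2*sqrt(7)}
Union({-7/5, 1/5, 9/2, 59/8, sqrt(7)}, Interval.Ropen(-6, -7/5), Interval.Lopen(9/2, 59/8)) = Union({1/5, sqrt(7)}, Interval(-6, -7/5), Interval(9/2, 59/8))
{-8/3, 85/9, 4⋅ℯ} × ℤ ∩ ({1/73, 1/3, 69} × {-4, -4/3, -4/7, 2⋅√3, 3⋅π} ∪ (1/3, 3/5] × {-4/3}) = ∅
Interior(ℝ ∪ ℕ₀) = ℝ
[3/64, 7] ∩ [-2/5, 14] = [3/64, 7]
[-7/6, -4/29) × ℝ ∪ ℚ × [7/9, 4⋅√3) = ([-7/6, -4/29) × ℝ) ∪ (ℚ × [7/9, 4⋅√3))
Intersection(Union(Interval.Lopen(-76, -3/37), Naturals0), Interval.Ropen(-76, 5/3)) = Union(Interval.Lopen(-76, -3/37), Range(0, 2, 1))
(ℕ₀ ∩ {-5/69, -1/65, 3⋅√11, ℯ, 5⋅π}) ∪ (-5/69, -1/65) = (-5/69, -1/65)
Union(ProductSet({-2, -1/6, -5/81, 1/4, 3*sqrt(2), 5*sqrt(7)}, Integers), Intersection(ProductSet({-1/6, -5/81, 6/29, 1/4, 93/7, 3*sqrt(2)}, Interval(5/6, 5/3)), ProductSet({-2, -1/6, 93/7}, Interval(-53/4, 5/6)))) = Union(ProductSet({-1/6, 93/7}, {5/6}), ProductSet({-2, -1/6, -5/81, 1/4, 3*sqrt(2), 5*sqrt(7)}, Integers))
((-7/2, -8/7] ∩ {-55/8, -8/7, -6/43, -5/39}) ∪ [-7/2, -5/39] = [-7/2, -5/39]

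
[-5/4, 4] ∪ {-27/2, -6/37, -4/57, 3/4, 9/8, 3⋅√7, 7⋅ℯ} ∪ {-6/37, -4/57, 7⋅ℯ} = {-27/2, 3⋅√7, 7⋅ℯ} ∪ [-5/4, 4]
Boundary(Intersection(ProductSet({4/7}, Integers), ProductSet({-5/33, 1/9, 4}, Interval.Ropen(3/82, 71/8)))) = EmptySet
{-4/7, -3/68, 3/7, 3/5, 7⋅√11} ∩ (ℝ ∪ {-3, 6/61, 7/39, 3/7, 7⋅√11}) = {-4/7, -3/68, 3/7, 3/5, 7⋅√11}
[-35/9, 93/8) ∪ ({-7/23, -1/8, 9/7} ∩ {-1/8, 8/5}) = [-35/9, 93/8)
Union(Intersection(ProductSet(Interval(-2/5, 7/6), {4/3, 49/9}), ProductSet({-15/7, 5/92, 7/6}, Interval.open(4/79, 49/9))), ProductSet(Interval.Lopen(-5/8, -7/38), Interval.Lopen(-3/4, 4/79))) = Union(ProductSet({5/92, 7/6}, {4/3}), ProductSet(Interval.Lopen(-5/8, -7/38), Interval.Lopen(-3/4, 4/79)))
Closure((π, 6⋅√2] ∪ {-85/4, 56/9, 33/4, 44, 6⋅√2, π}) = {-85/4, 44} ∪ [π, 6⋅√2]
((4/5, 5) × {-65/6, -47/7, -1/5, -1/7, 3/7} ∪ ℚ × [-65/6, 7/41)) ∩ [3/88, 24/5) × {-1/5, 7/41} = ([4/5, 24/5) ∪ (ℚ ∩ [3/88, 24/5))) × {-1/5}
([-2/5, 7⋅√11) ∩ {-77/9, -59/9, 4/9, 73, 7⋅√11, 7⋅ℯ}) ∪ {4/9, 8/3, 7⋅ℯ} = {4/9, 8/3, 7⋅ℯ}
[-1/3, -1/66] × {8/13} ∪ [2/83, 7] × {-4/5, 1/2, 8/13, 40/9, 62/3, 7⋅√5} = ([-1/3, -1/66] × {8/13}) ∪ ([2/83, 7] × {-4/5, 1/2, 8/13, 40/9, 62/3, 7⋅√5})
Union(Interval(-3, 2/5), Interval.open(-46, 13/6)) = Interval.open(-46, 13/6)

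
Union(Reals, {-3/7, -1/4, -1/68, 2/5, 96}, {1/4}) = Reals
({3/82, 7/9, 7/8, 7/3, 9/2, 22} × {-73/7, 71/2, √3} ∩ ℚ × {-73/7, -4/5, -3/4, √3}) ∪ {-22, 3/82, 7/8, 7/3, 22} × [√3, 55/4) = ({3/82, 7/9, 7/8, 7/3, 9/2, 22} × {-73/7, √3}) ∪ ({-22, 3/82, 7/8, 7/3, 22} × [√3, 55/4))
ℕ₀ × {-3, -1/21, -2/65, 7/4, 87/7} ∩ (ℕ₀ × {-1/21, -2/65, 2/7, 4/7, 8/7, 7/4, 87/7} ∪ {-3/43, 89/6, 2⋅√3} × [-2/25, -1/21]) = ℕ₀ × {-1/21, -2/65, 7/4, 87/7}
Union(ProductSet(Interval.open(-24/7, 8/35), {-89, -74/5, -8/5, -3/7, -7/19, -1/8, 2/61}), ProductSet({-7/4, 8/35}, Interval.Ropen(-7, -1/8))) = Union(ProductSet({-7/4, 8/35}, Interval.Ropen(-7, -1/8)), ProductSet(Interval.open(-24/7, 8/35), {-89, -74/5, -8/5, -3/7, -7/19, -1/8, 2/61}))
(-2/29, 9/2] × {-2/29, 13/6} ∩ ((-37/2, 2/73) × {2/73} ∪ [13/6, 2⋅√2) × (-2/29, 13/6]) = [13/6, 2⋅√2) × {13/6}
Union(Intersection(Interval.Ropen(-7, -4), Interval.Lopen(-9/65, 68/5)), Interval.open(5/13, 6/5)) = Interval.open(5/13, 6/5)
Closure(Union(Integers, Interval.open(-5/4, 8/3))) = Union(Integers, Interval(-5/4, 8/3))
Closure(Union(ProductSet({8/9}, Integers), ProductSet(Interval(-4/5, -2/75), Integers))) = ProductSet(Union({8/9}, Interval(-4/5, -2/75)), Integers)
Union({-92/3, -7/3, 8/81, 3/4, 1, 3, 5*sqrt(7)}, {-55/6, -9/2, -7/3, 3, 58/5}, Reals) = Reals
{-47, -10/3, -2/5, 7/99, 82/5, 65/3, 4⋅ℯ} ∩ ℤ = {-47}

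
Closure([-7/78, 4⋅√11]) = [-7/78, 4⋅√11]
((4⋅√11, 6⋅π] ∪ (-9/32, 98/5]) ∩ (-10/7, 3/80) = (-9/32, 3/80)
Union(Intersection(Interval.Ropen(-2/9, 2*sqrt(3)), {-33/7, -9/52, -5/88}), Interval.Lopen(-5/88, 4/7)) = Union({-9/52}, Interval(-5/88, 4/7))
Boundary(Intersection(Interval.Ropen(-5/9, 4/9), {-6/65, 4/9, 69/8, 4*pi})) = {-6/65}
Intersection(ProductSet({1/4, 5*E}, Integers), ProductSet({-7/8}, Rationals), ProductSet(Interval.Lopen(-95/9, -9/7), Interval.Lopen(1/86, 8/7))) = EmptySet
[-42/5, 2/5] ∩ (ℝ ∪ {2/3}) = [-42/5, 2/5]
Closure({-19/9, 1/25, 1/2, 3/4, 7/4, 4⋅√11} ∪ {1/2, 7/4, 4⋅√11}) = {-19/9, 1/25, 1/2, 3/4, 7/4, 4⋅√11}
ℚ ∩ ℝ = ℚ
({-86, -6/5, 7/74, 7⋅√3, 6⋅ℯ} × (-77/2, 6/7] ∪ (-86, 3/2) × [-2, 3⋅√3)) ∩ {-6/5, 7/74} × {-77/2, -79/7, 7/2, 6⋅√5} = {-6/5, 7/74} × {-79/7, 7/2}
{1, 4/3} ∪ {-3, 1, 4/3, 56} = {-3, 1, 4/3, 56}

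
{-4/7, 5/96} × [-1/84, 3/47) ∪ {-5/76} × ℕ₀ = ({-5/76} × ℕ₀) ∪ ({-4/7, 5/96} × [-1/84, 3/47))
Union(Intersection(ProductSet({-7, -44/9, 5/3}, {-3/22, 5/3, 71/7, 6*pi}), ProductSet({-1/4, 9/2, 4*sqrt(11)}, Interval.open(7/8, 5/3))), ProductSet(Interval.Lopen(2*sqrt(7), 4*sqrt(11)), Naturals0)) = ProductSet(Interval.Lopen(2*sqrt(7), 4*sqrt(11)), Naturals0)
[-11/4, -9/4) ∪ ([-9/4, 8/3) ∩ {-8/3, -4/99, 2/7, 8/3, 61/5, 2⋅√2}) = [-11/4, -9/4) ∪ {-4/99, 2/7}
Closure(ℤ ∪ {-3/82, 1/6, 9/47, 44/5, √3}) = ℤ ∪ {-3/82, 1/6, 9/47, 44/5, √3}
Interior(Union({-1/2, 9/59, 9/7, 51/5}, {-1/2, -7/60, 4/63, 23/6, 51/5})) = EmptySet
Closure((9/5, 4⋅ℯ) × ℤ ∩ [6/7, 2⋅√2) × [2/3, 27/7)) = [9/5, 2⋅√2] × {1, 2, 3}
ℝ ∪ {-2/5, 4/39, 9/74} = ℝ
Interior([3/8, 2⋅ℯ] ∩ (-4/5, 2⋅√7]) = (3/8, 2⋅√7)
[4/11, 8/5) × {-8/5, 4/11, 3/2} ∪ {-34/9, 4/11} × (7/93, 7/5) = ({-34/9, 4/11} × (7/93, 7/5)) ∪ ([4/11, 8/5) × {-8/5, 4/11, 3/2})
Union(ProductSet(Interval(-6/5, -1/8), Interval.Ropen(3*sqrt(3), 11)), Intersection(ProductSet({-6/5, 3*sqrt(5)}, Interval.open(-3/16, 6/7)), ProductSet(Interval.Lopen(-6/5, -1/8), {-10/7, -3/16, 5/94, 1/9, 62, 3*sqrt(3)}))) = ProductSet(Interval(-6/5, -1/8), Interval.Ropen(3*sqrt(3), 11))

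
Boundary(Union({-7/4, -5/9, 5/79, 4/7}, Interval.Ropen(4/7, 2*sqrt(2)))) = {-7/4, -5/9, 5/79, 4/7, 2*sqrt(2)}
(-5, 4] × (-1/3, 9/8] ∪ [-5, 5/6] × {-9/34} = ([-5, 5/6] × {-9/34}) ∪ ((-5, 4] × (-1/3, 9/8])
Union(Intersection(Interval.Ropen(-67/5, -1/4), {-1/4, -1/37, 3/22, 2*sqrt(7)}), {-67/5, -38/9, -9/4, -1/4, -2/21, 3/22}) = {-67/5, -38/9, -9/4, -1/4, -2/21, 3/22}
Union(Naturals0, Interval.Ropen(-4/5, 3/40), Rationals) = Union(Interval(-4/5, 3/40), Rationals)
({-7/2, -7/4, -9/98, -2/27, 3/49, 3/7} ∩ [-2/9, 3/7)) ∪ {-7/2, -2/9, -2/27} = {-7/2, -2/9, -9/98, -2/27, 3/49}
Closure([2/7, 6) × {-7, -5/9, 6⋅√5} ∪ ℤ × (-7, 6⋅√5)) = (ℤ × [-7, 6⋅√5]) ∪ ([2/7, 6] × {-7, -5/9, 6⋅√5})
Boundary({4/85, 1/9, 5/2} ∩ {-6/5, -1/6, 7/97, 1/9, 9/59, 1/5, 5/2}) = {1/9, 5/2}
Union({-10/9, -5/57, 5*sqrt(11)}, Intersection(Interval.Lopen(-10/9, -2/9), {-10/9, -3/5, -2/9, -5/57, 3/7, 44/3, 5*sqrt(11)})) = {-10/9, -3/5, -2/9, -5/57, 5*sqrt(11)}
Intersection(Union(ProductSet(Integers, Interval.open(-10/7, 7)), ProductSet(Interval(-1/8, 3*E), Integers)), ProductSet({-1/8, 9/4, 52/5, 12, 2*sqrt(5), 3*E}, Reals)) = Union(ProductSet({12}, Interval.open(-10/7, 7)), ProductSet({-1/8, 9/4, 2*sqrt(5), 3*E}, Integers))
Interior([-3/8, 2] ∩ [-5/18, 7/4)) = (-5/18, 7/4)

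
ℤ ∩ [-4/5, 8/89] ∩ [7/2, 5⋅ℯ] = ∅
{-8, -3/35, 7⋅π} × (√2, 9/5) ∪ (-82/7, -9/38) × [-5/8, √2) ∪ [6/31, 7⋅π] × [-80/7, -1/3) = ((-82/7, -9/38) × [-5/8, √2)) ∪ ([6/31, 7⋅π] × [-80/7, -1/3)) ∪ ({-8, -3/35, 7⋅π} × (√2, 9/5))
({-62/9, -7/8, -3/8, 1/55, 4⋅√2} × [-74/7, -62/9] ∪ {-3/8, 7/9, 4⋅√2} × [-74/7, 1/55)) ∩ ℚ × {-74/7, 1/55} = {-62/9, -7/8, -3/8, 1/55, 7/9} × {-74/7}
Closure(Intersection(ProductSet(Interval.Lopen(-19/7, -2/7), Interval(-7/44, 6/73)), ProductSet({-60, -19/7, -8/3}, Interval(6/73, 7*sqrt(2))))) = ProductSet({-8/3}, {6/73})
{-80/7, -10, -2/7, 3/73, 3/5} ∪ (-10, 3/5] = {-80/7} ∪ [-10, 3/5]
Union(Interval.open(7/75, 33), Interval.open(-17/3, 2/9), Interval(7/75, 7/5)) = Interval.open(-17/3, 33)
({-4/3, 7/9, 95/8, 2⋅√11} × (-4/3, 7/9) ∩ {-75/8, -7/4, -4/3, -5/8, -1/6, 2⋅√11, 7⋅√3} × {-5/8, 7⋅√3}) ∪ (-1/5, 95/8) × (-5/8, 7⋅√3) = ({-4/3, 2⋅√11} × {-5/8}) ∪ ((-1/5, 95/8) × (-5/8, 7⋅√3))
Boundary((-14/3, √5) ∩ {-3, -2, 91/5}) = {-3, -2}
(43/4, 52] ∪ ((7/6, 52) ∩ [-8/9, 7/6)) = (43/4, 52]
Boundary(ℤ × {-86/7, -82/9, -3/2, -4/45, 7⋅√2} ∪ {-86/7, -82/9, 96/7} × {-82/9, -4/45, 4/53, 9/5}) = ({-86/7, -82/9, 96/7} × {-82/9, -4/45, 4/53, 9/5}) ∪ (ℤ × {-86/7, -82/9, -3/2, -4/45, 7⋅√2})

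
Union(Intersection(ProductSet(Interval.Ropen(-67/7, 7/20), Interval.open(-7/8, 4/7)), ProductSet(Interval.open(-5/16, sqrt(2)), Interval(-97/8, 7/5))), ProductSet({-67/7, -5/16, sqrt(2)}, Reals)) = Union(ProductSet({-67/7, -5/16, sqrt(2)}, Reals), ProductSet(Interval.open(-5/16, 7/20), Interval.open(-7/8, 4/7)))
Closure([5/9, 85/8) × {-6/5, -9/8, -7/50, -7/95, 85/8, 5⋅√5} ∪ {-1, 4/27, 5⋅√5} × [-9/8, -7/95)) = ({-1, 4/27, 5⋅√5} × [-9/8, -7/95]) ∪ ([5/9, 85/8] × {-6/5, -9/8, -7/50, -7/95, 85/8, 5⋅√5})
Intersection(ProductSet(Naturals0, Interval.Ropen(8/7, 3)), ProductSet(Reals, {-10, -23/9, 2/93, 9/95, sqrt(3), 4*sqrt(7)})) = ProductSet(Naturals0, {sqrt(3)})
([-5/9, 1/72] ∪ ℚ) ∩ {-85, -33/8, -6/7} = {-85, -33/8, -6/7}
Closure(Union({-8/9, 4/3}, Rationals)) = Reals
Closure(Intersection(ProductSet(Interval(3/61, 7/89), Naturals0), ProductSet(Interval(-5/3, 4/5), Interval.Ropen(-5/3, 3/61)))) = ProductSet(Interval(3/61, 7/89), Range(0, 1, 1))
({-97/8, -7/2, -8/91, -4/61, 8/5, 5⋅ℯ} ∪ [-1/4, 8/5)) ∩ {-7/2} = {-7/2}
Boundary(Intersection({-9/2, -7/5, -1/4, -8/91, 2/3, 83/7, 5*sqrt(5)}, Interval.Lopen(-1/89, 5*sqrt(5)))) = {2/3, 5*sqrt(5)}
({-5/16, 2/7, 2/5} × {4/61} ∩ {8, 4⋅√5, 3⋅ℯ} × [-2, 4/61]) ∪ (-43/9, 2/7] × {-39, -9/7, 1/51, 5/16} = (-43/9, 2/7] × {-39, -9/7, 1/51, 5/16}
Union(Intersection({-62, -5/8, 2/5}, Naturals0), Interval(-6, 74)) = Interval(-6, 74)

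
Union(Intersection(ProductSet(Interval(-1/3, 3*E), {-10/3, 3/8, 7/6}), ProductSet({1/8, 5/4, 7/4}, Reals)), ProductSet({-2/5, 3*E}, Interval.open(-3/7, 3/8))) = Union(ProductSet({-2/5, 3*E}, Interval.open(-3/7, 3/8)), ProductSet({1/8, 5/4, 7/4}, {-10/3, 3/8, 7/6}))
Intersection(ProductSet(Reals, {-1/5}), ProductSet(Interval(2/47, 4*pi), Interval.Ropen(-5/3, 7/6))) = ProductSet(Interval(2/47, 4*pi), {-1/5})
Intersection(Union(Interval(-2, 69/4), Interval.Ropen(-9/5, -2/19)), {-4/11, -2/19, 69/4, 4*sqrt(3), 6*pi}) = {-4/11, -2/19, 69/4, 4*sqrt(3)}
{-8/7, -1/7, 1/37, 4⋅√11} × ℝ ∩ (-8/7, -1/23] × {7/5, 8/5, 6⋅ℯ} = {-1/7} × {7/5, 8/5, 6⋅ℯ}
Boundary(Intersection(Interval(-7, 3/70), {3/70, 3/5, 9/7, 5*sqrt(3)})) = {3/70}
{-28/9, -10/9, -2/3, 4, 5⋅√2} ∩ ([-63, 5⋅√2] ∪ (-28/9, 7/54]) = {-28/9, -10/9, -2/3, 4, 5⋅√2}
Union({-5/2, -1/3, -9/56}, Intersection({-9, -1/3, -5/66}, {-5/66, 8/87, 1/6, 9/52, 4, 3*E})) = {-5/2, -1/3, -9/56, -5/66}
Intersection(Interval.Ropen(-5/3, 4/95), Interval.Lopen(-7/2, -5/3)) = {-5/3}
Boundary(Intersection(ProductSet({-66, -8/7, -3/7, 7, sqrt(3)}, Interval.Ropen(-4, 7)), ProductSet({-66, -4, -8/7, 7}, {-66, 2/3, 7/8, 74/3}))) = ProductSet({-66, -8/7, 7}, {2/3, 7/8})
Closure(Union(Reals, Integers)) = Reals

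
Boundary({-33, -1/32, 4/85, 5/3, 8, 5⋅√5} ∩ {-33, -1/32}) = {-33, -1/32}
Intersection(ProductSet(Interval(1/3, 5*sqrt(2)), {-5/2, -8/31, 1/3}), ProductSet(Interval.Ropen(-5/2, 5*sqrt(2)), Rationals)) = ProductSet(Interval.Ropen(1/3, 5*sqrt(2)), {-5/2, -8/31, 1/3})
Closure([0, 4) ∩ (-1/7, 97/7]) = [0, 4]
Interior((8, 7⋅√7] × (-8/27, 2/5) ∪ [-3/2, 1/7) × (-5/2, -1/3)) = ((-3/2, 1/7) × (-5/2, -1/3)) ∪ ((8, 7⋅√7) × (-8/27, 2/5))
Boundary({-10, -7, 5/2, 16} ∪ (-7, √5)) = {-10, -7, 5/2, 16, √5}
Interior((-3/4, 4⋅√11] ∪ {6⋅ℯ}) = (-3/4, 4⋅√11)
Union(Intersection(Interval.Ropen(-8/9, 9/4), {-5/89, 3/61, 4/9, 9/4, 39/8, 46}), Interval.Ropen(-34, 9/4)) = Interval.Ropen(-34, 9/4)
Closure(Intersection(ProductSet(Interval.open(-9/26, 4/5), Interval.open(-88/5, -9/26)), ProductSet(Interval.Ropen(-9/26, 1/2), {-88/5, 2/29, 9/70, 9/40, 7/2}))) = EmptySet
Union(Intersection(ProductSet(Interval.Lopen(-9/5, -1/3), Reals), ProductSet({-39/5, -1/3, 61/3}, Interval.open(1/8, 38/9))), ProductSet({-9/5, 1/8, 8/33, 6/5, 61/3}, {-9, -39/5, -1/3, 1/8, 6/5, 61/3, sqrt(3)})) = Union(ProductSet({-1/3}, Interval.open(1/8, 38/9)), ProductSet({-9/5, 1/8, 8/33, 6/5, 61/3}, {-9, -39/5, -1/3, 1/8, 6/5, 61/3, sqrt(3)}))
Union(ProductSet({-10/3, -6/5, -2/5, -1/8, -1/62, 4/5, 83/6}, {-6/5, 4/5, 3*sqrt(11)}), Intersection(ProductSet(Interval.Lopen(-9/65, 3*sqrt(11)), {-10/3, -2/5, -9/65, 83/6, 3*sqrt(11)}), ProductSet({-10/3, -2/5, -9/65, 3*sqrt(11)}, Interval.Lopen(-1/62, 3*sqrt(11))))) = Union(ProductSet({3*sqrt(11)}, {3*sqrt(11)}), ProductSet({-10/3, -6/5, -2/5, -1/8, -1/62, 4/5, 83/6}, {-6/5, 4/5, 3*sqrt(11)}))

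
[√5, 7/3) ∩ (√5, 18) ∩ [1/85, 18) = (√5, 7/3)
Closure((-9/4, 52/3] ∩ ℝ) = [-9/4, 52/3]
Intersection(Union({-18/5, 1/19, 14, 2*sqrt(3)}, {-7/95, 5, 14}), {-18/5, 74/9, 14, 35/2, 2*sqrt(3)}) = {-18/5, 14, 2*sqrt(3)}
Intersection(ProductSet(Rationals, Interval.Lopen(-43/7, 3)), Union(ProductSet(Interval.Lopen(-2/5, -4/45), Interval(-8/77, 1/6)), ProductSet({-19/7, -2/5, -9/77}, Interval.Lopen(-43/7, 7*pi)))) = Union(ProductSet({-19/7, -2/5, -9/77}, Interval.Lopen(-43/7, 3)), ProductSet(Intersection(Interval.Lopen(-2/5, -4/45), Rationals), Interval(-8/77, 1/6)))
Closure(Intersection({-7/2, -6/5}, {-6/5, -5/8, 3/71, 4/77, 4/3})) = {-6/5}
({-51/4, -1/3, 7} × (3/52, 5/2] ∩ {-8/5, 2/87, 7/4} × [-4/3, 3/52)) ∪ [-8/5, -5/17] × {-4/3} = [-8/5, -5/17] × {-4/3}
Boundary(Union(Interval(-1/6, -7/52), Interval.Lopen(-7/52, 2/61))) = {-1/6, 2/61}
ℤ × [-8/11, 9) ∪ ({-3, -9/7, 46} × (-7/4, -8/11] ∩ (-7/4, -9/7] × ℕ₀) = ℤ × [-8/11, 9)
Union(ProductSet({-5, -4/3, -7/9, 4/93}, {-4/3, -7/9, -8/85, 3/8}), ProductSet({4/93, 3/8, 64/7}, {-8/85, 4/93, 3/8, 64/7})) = Union(ProductSet({4/93, 3/8, 64/7}, {-8/85, 4/93, 3/8, 64/7}), ProductSet({-5, -4/3, -7/9, 4/93}, {-4/3, -7/9, -8/85, 3/8}))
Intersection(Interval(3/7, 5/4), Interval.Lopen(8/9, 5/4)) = Interval.Lopen(8/9, 5/4)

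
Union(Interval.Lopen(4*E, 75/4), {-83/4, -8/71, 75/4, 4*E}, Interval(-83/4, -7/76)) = Union(Interval(-83/4, -7/76), Interval(4*E, 75/4))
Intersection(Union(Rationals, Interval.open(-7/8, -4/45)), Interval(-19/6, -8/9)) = Intersection(Interval(-19/6, -8/9), Rationals)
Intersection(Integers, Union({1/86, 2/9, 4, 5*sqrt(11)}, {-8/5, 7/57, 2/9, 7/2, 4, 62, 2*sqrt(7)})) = {4, 62}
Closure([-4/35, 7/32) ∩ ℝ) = [-4/35, 7/32]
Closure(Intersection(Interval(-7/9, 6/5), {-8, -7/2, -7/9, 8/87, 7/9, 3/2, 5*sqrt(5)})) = {-7/9, 8/87, 7/9}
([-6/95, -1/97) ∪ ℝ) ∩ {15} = {15}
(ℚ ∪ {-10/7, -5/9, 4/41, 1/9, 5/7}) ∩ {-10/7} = {-10/7}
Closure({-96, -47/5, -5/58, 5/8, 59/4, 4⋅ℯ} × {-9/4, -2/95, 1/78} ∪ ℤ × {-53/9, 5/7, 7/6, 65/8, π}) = (ℤ × {-53/9, 5/7, 7/6, 65/8, π}) ∪ ({-96, -47/5, -5/58, 5/8, 59/4, 4⋅ℯ} × {-9/4, -2/95, 1/78})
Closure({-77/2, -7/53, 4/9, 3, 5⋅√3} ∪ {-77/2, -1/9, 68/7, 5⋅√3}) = {-77/2, -7/53, -1/9, 4/9, 3, 68/7, 5⋅√3}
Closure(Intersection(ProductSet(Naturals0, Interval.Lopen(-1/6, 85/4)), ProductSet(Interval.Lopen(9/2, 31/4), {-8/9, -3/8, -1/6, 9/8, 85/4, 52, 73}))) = ProductSet(Range(5, 8, 1), {9/8, 85/4})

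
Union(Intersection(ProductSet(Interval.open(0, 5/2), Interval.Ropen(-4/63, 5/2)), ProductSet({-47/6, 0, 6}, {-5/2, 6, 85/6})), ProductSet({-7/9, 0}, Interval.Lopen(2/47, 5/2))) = ProductSet({-7/9, 0}, Interval.Lopen(2/47, 5/2))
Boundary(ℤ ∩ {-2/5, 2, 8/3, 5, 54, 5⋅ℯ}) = {2, 5, 54}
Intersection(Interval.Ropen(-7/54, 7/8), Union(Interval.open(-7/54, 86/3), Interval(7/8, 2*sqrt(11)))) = Interval.open(-7/54, 7/8)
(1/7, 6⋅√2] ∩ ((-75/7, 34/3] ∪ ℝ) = (1/7, 6⋅√2]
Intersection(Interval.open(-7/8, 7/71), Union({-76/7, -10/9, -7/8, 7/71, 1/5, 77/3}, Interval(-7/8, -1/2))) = Interval.Lopen(-7/8, -1/2)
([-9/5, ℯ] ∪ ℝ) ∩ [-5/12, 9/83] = [-5/12, 9/83]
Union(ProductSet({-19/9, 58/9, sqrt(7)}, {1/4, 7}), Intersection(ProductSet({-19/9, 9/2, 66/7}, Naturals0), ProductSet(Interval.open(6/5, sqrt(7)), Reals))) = ProductSet({-19/9, 58/9, sqrt(7)}, {1/4, 7})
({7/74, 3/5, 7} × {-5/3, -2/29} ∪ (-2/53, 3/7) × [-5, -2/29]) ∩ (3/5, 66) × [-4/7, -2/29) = ∅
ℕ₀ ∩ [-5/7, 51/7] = {0, 1, …, 7}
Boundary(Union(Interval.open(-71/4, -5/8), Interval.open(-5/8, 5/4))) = {-71/4, -5/8, 5/4}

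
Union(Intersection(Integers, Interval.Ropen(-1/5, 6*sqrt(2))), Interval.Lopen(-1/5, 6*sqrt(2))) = Union(Interval.Lopen(-1/5, 6*sqrt(2)), Range(0, 9, 1))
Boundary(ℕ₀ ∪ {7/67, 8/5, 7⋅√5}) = ℕ₀ ∪ {7/67, 8/5, 7⋅√5}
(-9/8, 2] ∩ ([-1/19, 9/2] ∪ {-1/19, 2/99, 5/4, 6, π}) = [-1/19, 2]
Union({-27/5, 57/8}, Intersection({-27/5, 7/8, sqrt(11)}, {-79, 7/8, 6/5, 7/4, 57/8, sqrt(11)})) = {-27/5, 7/8, 57/8, sqrt(11)}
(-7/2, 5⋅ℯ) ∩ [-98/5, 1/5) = (-7/2, 1/5)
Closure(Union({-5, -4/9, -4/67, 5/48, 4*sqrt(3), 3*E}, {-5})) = {-5, -4/9, -4/67, 5/48, 4*sqrt(3), 3*E}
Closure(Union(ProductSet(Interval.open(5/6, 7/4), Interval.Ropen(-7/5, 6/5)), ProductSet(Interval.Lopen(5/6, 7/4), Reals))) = ProductSet(Interval(5/6, 7/4), Reals)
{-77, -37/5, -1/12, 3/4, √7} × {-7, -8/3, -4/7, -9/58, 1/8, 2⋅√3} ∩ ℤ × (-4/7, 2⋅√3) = {-77} × {-9/58, 1/8}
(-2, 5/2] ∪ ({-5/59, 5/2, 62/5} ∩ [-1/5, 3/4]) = (-2, 5/2]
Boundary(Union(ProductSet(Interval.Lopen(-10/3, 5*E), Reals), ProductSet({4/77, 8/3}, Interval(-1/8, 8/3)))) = ProductSet({-10/3, 5*E}, Reals)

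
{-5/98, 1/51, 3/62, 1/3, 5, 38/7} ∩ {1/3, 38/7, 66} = {1/3, 38/7}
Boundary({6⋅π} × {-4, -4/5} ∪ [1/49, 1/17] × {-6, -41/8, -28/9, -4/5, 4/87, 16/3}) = ({6⋅π} × {-4, -4/5}) ∪ ([1/49, 1/17] × {-6, -41/8, -28/9, -4/5, 4/87, 16/3})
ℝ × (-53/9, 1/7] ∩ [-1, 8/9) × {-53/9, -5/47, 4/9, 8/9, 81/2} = [-1, 8/9) × {-5/47}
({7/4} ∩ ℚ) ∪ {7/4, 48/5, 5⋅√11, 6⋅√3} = {7/4, 48/5, 5⋅√11, 6⋅√3}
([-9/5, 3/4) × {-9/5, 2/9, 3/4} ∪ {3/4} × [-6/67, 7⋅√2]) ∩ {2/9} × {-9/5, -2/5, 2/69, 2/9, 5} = {2/9} × {-9/5, 2/9}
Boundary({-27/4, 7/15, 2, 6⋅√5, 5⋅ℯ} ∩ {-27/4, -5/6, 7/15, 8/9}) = {-27/4, 7/15}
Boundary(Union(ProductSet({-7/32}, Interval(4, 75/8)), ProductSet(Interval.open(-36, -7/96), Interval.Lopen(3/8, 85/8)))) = Union(ProductSet({-36, -7/96}, Interval(3/8, 85/8)), ProductSet(Interval(-36, -7/96), {3/8, 85/8}))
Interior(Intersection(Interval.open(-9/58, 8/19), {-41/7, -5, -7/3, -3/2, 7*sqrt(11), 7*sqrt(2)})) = EmptySet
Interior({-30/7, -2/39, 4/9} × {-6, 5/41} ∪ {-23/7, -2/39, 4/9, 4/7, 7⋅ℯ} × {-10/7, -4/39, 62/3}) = ∅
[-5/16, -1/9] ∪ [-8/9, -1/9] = [-8/9, -1/9]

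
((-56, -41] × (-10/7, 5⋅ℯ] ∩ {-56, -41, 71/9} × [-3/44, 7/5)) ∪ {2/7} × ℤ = ({2/7} × ℤ) ∪ ({-41} × [-3/44, 7/5))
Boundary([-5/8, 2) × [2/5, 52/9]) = ({-5/8, 2} × [2/5, 52/9]) ∪ ([-5/8, 2] × {2/5, 52/9})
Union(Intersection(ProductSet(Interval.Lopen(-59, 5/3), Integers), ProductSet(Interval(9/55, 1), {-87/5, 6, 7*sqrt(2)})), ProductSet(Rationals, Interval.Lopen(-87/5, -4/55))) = Union(ProductSet(Interval(9/55, 1), {6}), ProductSet(Rationals, Interval.Lopen(-87/5, -4/55)))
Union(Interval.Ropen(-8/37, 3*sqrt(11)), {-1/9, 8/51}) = Interval.Ropen(-8/37, 3*sqrt(11))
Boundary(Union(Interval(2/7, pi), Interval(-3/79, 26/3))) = {-3/79, 26/3}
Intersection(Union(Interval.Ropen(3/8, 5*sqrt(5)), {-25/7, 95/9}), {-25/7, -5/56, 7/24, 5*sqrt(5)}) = {-25/7}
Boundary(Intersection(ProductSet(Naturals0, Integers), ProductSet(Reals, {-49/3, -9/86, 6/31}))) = EmptySet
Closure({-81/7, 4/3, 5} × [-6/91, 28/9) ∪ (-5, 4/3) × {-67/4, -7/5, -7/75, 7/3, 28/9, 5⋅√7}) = ({-81/7, 4/3, 5} × [-6/91, 28/9]) ∪ ([-5, 4/3] × {-67/4, -7/5, -7/75, 7/3, 28/9, 5⋅√7})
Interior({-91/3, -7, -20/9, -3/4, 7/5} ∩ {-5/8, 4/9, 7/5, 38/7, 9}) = ∅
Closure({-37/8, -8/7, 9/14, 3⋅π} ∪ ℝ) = ℝ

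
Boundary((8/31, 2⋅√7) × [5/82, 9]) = ({8/31, 2⋅√7} × [5/82, 9]) ∪ ([8/31, 2⋅√7] × {5/82, 9})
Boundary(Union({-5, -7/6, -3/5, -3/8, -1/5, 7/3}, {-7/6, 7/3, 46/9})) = {-5, -7/6, -3/5, -3/8, -1/5, 7/3, 46/9}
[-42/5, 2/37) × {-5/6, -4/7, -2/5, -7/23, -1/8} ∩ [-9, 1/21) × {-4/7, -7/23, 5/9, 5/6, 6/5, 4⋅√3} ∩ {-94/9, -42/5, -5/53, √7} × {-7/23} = {-42/5, -5/53} × {-7/23}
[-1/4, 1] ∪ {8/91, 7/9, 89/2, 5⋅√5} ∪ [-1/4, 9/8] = [-1/4, 9/8] ∪ {89/2, 5⋅√5}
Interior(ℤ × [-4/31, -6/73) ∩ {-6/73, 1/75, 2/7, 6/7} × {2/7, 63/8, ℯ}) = ∅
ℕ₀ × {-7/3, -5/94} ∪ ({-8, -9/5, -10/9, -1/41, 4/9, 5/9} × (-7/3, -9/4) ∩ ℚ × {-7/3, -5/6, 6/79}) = ℕ₀ × {-7/3, -5/94}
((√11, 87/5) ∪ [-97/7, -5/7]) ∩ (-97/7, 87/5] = (-97/7, -5/7] ∪ (√11, 87/5)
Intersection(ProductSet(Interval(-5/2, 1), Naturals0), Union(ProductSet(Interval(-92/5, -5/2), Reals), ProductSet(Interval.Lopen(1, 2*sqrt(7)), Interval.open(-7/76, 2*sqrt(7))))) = ProductSet({-5/2}, Naturals0)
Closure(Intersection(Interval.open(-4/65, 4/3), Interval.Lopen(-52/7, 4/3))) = Interval(-4/65, 4/3)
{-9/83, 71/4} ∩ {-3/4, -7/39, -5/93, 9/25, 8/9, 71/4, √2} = {71/4}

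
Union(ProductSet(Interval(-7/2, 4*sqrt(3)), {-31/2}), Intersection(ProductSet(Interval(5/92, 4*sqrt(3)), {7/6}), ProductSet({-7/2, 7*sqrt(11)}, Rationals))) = ProductSet(Interval(-7/2, 4*sqrt(3)), {-31/2})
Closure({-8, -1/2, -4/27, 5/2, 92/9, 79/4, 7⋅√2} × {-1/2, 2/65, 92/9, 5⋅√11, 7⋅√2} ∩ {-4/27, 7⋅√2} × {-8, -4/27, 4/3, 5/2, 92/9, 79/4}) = {-4/27, 7⋅√2} × {92/9}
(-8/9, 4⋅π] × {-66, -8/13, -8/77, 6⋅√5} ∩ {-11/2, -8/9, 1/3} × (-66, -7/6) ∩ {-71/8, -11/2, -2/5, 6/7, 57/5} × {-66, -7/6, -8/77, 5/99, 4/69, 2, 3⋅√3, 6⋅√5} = ∅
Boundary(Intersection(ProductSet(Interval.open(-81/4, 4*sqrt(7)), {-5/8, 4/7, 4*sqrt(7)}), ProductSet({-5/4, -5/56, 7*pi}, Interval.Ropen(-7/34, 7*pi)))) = ProductSet({-5/4, -5/56}, {4/7, 4*sqrt(7)})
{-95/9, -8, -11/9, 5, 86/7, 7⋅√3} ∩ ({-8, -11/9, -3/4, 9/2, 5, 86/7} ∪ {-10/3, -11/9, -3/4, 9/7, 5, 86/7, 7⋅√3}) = {-8, -11/9, 5, 86/7, 7⋅√3}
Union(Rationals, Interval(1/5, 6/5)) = Union(Interval(1/5, 6/5), Rationals)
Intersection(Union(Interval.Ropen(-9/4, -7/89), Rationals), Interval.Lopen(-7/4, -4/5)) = Union(Intersection(Interval.Lopen(-7/4, -4/5), Rationals), Interval.Lopen(-7/4, -4/5))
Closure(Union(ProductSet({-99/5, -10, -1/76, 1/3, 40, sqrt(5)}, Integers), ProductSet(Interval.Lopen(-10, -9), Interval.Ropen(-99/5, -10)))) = Union(ProductSet({-10, -9}, Interval(-99/5, -10)), ProductSet({-99/5, -10, -1/76, 1/3, 40, sqrt(5)}, Integers), ProductSet(Interval(-10, -9), {-99/5, -10}), ProductSet(Interval.Lopen(-10, -9), Interval.Ropen(-99/5, -10)))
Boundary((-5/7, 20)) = {-5/7, 20}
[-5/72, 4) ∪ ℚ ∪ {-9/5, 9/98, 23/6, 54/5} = ℚ ∪ [-5/72, 4]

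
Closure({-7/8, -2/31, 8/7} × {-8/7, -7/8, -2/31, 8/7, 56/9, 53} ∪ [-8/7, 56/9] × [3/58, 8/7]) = ([-8/7, 56/9] × [3/58, 8/7]) ∪ ({-7/8, -2/31, 8/7} × {-8/7, -7/8, -2/31, 8/7, 56/9, 53})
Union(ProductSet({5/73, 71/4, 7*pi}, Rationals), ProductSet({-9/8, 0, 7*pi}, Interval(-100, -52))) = Union(ProductSet({-9/8, 0, 7*pi}, Interval(-100, -52)), ProductSet({5/73, 71/4, 7*pi}, Rationals))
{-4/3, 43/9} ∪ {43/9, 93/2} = {-4/3, 43/9, 93/2}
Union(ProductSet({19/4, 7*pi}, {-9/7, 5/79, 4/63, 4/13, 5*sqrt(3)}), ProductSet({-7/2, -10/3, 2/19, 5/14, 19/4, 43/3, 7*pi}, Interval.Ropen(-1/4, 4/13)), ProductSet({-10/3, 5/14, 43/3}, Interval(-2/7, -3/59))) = Union(ProductSet({19/4, 7*pi}, {-9/7, 5/79, 4/63, 4/13, 5*sqrt(3)}), ProductSet({-10/3, 5/14, 43/3}, Interval(-2/7, -3/59)), ProductSet({-7/2, -10/3, 2/19, 5/14, 19/4, 43/3, 7*pi}, Interval.Ropen(-1/4, 4/13)))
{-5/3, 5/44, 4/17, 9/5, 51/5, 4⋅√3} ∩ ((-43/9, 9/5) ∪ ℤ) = {-5/3, 5/44, 4/17}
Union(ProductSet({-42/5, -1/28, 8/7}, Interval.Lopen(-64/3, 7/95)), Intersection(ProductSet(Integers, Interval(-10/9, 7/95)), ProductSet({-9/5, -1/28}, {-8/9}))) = ProductSet({-42/5, -1/28, 8/7}, Interval.Lopen(-64/3, 7/95))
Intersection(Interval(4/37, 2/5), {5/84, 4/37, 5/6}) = {4/37}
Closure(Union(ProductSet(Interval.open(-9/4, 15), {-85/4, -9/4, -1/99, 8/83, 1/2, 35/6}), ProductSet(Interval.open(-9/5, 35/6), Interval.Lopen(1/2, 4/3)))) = Union(ProductSet({-9/5, 35/6}, Interval(1/2, 4/3)), ProductSet(Interval(-9/4, 15), {-85/4, -9/4, -1/99, 8/83, 1/2, 35/6}), ProductSet(Interval(-9/5, 35/6), {1/2, 4/3}), ProductSet(Interval.open(-9/5, 35/6), Interval.Lopen(1/2, 4/3)))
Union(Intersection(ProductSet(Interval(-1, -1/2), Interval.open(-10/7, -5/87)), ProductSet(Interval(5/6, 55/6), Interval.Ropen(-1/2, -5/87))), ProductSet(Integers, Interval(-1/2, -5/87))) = ProductSet(Integers, Interval(-1/2, -5/87))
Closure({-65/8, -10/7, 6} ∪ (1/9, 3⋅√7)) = {-65/8, -10/7} ∪ [1/9, 3⋅√7]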